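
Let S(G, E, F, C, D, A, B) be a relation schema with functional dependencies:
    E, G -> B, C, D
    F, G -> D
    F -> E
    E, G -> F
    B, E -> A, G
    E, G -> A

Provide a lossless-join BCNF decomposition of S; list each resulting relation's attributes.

{A, B, C, D, F, G}; {E, F}

Candidate keys of the original relation: {B, E}, {B, F}, {E, G}, {F, G}.
{A, B, C, D, E, F, G}: {F} determines {E, F} here but is not a superkey — split on F -> E, giving {E, F} and {A, B, C, D, F, G}.
{E, F}: every determinant is a superkey — BCNF.
{A, B, C, D, F, G}: every determinant is a superkey — BCNF.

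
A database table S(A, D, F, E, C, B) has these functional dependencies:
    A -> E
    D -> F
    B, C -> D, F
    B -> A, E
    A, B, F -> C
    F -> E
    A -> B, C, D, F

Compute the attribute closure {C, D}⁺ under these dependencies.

Start with {C, D}.
D -> F applies; add {F} → now {C, D, F}.
F -> E applies; add {E} → now {C, D, E, F}.
No further FD applies.

{C, D, E, F}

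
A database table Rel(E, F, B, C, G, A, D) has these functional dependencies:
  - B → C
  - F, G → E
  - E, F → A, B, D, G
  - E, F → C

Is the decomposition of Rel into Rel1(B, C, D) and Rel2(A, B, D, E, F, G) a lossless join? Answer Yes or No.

The shared attributes are {B, D} and {B, D}⁺ = {B, C, D}.
This includes all of Rel1, so the common attributes are a superkey of Rel1 — the join is lossless.

Yes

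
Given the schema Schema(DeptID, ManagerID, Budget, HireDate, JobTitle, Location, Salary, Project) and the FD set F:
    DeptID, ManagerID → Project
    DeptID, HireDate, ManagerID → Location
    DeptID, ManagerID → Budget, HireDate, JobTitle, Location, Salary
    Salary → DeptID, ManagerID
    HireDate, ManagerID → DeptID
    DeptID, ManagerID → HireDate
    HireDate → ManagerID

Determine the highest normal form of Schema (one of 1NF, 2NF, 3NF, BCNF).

BCNF

Candidate keys: {DeptID, ManagerID}, {HireDate}, {Salary}. Prime attributes: {DeptID, HireDate, ManagerID, Salary}.
Every FD has a superkey on the left, so the relation is in BCNF.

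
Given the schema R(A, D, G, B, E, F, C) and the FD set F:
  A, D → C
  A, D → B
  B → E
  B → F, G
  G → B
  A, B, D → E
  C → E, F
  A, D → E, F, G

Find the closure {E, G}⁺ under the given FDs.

Start with {E, G}.
G → B applies; add {B} → now {B, E, G}.
B → F, G applies; add {F} → now {B, E, F, G}.
No further FD applies.

{B, E, F, G}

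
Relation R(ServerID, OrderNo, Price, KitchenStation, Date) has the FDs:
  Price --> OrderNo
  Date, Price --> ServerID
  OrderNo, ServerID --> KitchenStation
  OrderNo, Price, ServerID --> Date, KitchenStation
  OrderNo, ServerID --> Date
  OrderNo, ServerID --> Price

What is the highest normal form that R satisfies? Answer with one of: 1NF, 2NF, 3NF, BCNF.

Candidate keys: {Date, Price}, {OrderNo, ServerID}, {Price, ServerID}. Prime attributes: {Date, OrderNo, Price, ServerID}.
Price --> OrderNo: {Price}⁺ = {OrderNo, Price}, which is not all of the attributes, so the left side is not a superkey — BCNF is violated.
Its right-hand attributes {OrderNo} are all prime, as are those of every other non-superkey FD — the relation is in 3NF.

3NF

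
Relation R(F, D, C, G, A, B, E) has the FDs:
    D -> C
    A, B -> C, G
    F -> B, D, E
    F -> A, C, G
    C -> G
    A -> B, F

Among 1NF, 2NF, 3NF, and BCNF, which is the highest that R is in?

2NF

Candidate keys: {A}, {F}. Prime attributes: {A, F}.
D -> C: {D}⁺ = {C, D, G}, which is not all of the attributes, so the left side is not a superkey — BCNF is violated.
Because {C} is non-prime and the left side of D -> C is not a superkey, the relation is not in 3NF.
With only single-attribute keys there can be no partial dependency, so 2NF holds.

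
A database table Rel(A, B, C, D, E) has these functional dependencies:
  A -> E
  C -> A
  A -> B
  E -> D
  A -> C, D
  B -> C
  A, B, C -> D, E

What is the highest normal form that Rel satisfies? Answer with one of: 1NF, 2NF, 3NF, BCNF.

2NF

Candidate keys: {A}, {B}, {C}. Prime attributes: {A, B, C}.
E -> D breaks BCNF: {E}⁺ = {D, E}, so {E} is not a superkey.
Because {D} is non-prime and the left side of E -> D is not a superkey, the relation is not in 3NF.
All keys have size 1, which rules out partial dependencies — 2NF is satisfied.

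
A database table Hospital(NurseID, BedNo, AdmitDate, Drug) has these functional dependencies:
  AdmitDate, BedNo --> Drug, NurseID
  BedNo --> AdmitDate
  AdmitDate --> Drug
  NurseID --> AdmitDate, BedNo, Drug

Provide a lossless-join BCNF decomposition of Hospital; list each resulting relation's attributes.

Candidate keys of the original relation: {BedNo}, {NurseID}.
Within {AdmitDate, BedNo, Drug, NurseID}: {AdmitDate}⁺ ∩ {AdmitDate, BedNo, Drug, NurseID} = {AdmitDate, Drug}, not the whole set, so AdmitDate --> Drug violates BCNF; decompose into {AdmitDate, Drug} and {AdmitDate, BedNo, NurseID}.
{AdmitDate, Drug}: every determinant is a superkey — BCNF.
{AdmitDate, BedNo, NurseID}: every determinant is a superkey — BCNF.

{AdmitDate, BedNo, NurseID}; {AdmitDate, Drug}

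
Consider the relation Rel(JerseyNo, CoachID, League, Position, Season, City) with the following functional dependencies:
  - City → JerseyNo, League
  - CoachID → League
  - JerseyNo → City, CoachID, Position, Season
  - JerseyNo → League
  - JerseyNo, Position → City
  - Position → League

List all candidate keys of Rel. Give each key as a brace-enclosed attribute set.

{City} is a candidate key since {City}⁺ = {City, CoachID, JerseyNo, League, Position, Season} covers every attribute.
{JerseyNo} is a candidate key since {JerseyNo}⁺ = {City, CoachID, JerseyNo, League, Position, Season} covers every attribute.
No proper subset of any of these is a key, and no other minimal superkey exists.

{City}, {JerseyNo}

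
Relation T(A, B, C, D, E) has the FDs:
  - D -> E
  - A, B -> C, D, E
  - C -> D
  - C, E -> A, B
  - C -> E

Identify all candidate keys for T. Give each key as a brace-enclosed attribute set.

{A, B}, {C}

{C}⁺ = {A, B, C, D, E}, which is every attribute, so {C} is a candidate key.
{A, B}⁺ = {A, B, C, D, E}, which is every attribute, so {A, B} is a candidate key.
No proper subset of any of these is a key, and no other minimal superkey exists.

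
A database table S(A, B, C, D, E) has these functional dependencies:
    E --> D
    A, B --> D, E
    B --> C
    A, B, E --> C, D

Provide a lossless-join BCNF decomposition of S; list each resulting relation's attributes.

Candidate key of the original relation: {A, B}.
{A, B, C, D, E}: {E} determines {D, E} here but is not a superkey — split on E --> D, giving {D, E} and {A, B, C, E}.
{D, E} has no BCNF violation.
{A, B, C, E}: {B} determines {B, C} here but is not a superkey — split on B --> C, giving {B, C} and {A, B, E}.
{B, C} has no BCNF violation.
{A, B, E} has no BCNF violation.

{A, B, E}; {B, C}; {D, E}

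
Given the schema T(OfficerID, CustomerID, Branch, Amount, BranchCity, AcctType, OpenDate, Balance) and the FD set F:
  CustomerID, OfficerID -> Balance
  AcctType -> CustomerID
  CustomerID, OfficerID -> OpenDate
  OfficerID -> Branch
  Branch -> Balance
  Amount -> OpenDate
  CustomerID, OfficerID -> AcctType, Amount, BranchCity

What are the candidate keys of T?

{AcctType, OfficerID}, {CustomerID, OfficerID}

Attributes never on any right-hand side: {OfficerID} — every candidate key must contain it.
{AcctType, OfficerID}⁺ = {AcctType, Amount, Balance, Branch, BranchCity, CustomerID, OfficerID, OpenDate} — all of the relation — so {AcctType, OfficerID} is a candidate key.
{CustomerID, OfficerID}⁺ = {AcctType, Amount, Balance, Branch, BranchCity, CustomerID, OfficerID, OpenDate} — all of the relation — so {CustomerID, OfficerID} is a candidate key.
These are minimal and exhaustive — every other superkey contains one of them.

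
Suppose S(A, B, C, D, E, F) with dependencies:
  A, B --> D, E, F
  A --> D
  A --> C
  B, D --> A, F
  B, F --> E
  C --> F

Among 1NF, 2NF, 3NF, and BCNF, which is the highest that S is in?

1NF

Candidate keys: {A, B}, {B, D}. Prime attributes: {A, B, D}.
For A --> D we have {A}⁺ = {A, C, D, F}; {A} is not a superkey, so BCNF fails.
A --> C determines the non-prime attribute {C} from a non-superkey — 3NF is violated.
The proper key subset {A} of {A, B} determines non-prime {C, F}, so the relation is not even in 2NF.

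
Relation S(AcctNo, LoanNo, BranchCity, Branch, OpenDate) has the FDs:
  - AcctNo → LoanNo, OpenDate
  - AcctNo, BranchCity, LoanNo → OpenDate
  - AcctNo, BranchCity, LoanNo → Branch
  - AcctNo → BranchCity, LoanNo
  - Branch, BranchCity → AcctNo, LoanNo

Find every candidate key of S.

{AcctNo}, {Branch, BranchCity}

{AcctNo}⁺ = {AcctNo, Branch, BranchCity, LoanNo, OpenDate}, which is every attribute, so {AcctNo} is a candidate key.
{Branch, BranchCity}⁺ = {AcctNo, Branch, BranchCity, LoanNo, OpenDate}, which is every attribute, so {Branch, BranchCity} is a candidate key.
Any other superkey properly contains one of these, so there are no further candidate keys.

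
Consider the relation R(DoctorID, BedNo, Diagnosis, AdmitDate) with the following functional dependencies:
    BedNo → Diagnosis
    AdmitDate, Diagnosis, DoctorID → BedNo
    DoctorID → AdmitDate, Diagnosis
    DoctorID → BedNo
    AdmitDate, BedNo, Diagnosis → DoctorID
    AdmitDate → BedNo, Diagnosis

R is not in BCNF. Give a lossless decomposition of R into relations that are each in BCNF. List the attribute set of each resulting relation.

Candidate keys of the original relation: {AdmitDate}, {DoctorID}.
{AdmitDate, BedNo, Diagnosis, DoctorID}: {BedNo} determines {BedNo, Diagnosis} here but is not a superkey — split on BedNo → Diagnosis, giving {BedNo, Diagnosis} and {AdmitDate, BedNo, DoctorID}.
{BedNo, Diagnosis} has no BCNF violation.
{AdmitDate, BedNo, DoctorID} has no BCNF violation.

{AdmitDate, BedNo, DoctorID}; {BedNo, Diagnosis}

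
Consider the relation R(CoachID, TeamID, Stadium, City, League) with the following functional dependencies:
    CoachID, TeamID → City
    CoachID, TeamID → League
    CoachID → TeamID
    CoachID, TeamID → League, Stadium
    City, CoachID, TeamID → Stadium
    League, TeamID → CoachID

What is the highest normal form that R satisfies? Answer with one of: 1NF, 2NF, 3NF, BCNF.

BCNF

Candidate keys: {CoachID}, {League, TeamID}. Prime attributes: {CoachID, League, TeamID}.
Each dependency's left side is a superkey — BCNF holds.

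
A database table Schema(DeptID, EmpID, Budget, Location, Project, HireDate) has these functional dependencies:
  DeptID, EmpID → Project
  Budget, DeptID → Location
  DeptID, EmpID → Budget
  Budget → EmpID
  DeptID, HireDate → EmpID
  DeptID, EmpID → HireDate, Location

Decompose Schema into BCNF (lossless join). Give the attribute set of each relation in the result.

Candidate keys of the original relation: {Budget, DeptID}, {DeptID, EmpID}, {DeptID, HireDate}.
Within {Budget, DeptID, EmpID, HireDate, Location, Project}: {Budget}⁺ ∩ {Budget, DeptID, EmpID, HireDate, Location, Project} = {Budget, EmpID}, not the whole set, so Budget → EmpID violates BCNF; decompose into {Budget, EmpID} and {Budget, DeptID, HireDate, Location, Project}.
{Budget, EmpID}: every determinant is a superkey — BCNF.
{Budget, DeptID, HireDate, Location, Project}: every determinant is a superkey — BCNF.

{Budget, DeptID, HireDate, Location, Project}; {Budget, EmpID}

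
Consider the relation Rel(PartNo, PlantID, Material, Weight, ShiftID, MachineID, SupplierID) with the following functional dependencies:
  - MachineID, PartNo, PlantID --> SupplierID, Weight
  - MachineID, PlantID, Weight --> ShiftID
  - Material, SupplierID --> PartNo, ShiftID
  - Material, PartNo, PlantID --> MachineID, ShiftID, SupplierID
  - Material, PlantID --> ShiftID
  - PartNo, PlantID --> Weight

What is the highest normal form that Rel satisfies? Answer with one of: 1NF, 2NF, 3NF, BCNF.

Candidate keys: {Material, PartNo, PlantID}, {Material, PlantID, SupplierID}. Prime attributes: {Material, PartNo, PlantID, SupplierID}.
MachineID, PartNo, PlantID --> SupplierID, Weight breaks BCNF: {MachineID, PartNo, PlantID}⁺ = {MachineID, PartNo, PlantID, ShiftID, SupplierID, Weight}, so {MachineID, PartNo, PlantID} is not a superkey.
MachineID, PartNo, PlantID --> SupplierID, Weight determines the non-prime attribute {Weight} from a non-superkey — 3NF is violated.
The proper key subset {Material, PlantID} of {Material, PartNo, PlantID} determines non-prime {ShiftID}, so the relation is not even in 2NF.

1NF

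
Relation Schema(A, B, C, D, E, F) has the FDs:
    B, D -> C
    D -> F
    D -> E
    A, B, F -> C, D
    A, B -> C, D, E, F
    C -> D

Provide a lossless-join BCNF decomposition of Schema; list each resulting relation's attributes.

Candidate key of the original relation: {A, B}.
{A, B, C, D, E, F}: {B, D} determines {B, C, D, E, F} here but is not a superkey — split on B, D -> C, E, F, giving {B, C, D, E, F} and {A, B, D}.
{B, C, D, E, F}: {D} determines {D, E, F} here but is not a superkey — split on D -> E, F, giving {D, E, F} and {B, C, D}.
{D, E, F}: every determinant is a superkey — BCNF.
{B, C, D}: {C} determines {C, D} here but is not a superkey — split on C -> D, giving {C, D} and {B, C}.
{C, D}: every determinant is a superkey — BCNF.
{B, C}: every determinant is a superkey — BCNF.
{A, B, D}: every determinant is a superkey — BCNF.

{A, B, D}; {B, C}; {C, D}; {D, E, F}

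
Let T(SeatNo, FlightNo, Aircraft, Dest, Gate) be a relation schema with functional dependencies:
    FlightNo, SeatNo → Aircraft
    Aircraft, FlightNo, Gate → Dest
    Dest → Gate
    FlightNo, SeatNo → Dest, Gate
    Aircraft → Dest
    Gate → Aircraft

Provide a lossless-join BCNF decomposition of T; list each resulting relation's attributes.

Candidate key of the original relation: {FlightNo, SeatNo}.
In {Aircraft, Dest, FlightNo, Gate, SeatNo}, {Aircraft, FlightNo, Gate} is not a superkey ({Aircraft, FlightNo, Gate}⁺ restricted to this set is {Aircraft, Dest, FlightNo, Gate}), so split on Aircraft, FlightNo, Gate → Dest into {Aircraft, Dest, FlightNo, Gate} and {Aircraft, FlightNo, Gate, SeatNo}.
In {Aircraft, Dest, FlightNo, Gate}, {Dest} is not a superkey ({Dest}⁺ restricted to this set is {Aircraft, Dest, Gate}), so split on Dest → Aircraft, Gate into {Aircraft, Dest, Gate} and {Dest, FlightNo}.
{Aircraft, Dest, Gate}: every determinant is a superkey — BCNF.
{Dest, FlightNo}: every determinant is a superkey — BCNF.
In {Aircraft, FlightNo, Gate, SeatNo}, {Aircraft} is not a superkey ({Aircraft}⁺ restricted to this set is {Aircraft, Gate}), so split on Aircraft → Gate into {Aircraft, Gate} and {Aircraft, FlightNo, SeatNo}.
{Aircraft, Gate}: every determinant is a superkey — BCNF.
{Aircraft, FlightNo, SeatNo}: every determinant is a superkey — BCNF.

{Aircraft, Dest, Gate}; {Aircraft, FlightNo, SeatNo}; {Dest, FlightNo}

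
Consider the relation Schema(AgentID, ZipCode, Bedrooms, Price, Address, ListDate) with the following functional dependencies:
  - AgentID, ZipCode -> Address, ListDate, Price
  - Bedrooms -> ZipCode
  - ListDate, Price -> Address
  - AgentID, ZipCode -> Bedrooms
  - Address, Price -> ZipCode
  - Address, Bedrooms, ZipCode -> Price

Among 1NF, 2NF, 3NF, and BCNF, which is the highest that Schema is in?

3NF

Candidate keys: {Address, AgentID, Price}, {AgentID, Bedrooms}, {AgentID, ListDate, Price}, {AgentID, ZipCode}. Prime attributes: {Address, AgentID, Bedrooms, ListDate, Price, ZipCode}.
For Bedrooms -> ZipCode we have {Bedrooms}⁺ = {Bedrooms, ZipCode}; {Bedrooms} is not a superkey, so BCNF fails.
But every attribute on its right side ({ZipCode}) is prime, and the same holds for every other non-superkey FD, so 3NF still holds.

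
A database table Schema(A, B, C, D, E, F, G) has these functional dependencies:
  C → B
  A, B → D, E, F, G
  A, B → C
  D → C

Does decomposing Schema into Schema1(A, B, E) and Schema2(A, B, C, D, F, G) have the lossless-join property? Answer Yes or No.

Yes

The shared attributes are {A, B} and {A, B}⁺ = {A, B, C, D, E, F, G}.
This includes all of Schema1, so the common attributes are a superkey of Schema1 — the join is lossless.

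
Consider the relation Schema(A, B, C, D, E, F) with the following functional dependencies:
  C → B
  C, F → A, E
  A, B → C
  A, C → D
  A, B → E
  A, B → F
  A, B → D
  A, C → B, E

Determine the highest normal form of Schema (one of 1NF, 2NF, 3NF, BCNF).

3NF

Candidate keys: {A, B}, {A, C}, {C, F}. Prime attributes: {A, B, C, F}.
For C → B we have {C}⁺ = {B, C}; {C} is not a superkey, so BCNF fails.
But every attribute on its right side ({B}) is prime, and the same holds for every other non-superkey FD, so 3NF still holds.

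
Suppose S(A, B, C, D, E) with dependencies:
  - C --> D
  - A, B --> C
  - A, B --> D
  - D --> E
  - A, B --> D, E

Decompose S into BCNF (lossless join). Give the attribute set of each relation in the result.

{A, B, C}; {C, D}; {D, E}

Candidate key of the original relation: {A, B}.
Within {A, B, C, D, E}: {C}⁺ ∩ {A, B, C, D, E} = {C, D, E}, not the whole set, so C --> D, E violates BCNF; decompose into {C, D, E} and {A, B, C}.
Within {C, D, E}: {D}⁺ ∩ {C, D, E} = {D, E}, not the whole set, so D --> E violates BCNF; decompose into {D, E} and {C, D}.
{D, E} has no BCNF violation.
{C, D} has no BCNF violation.
{A, B, C} has no BCNF violation.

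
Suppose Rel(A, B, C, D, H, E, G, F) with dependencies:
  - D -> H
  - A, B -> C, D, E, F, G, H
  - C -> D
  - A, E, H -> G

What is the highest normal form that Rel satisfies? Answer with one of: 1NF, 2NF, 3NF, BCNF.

2NF

Candidate key: {A, B}. Prime attributes: {A, B}.
D -> H breaks BCNF: {D}⁺ = {D, H}, so {D} is not a superkey.
Because {H} is non-prime and the left side of D -> H is not a superkey, the relation is not in 3NF.
No non-prime attribute depends on a proper subset of any candidate key, so 2NF holds.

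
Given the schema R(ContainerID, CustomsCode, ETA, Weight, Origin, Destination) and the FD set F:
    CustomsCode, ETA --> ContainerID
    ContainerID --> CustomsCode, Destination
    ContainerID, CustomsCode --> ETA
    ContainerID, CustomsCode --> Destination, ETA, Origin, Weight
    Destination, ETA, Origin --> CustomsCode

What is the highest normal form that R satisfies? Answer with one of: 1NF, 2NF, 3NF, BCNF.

BCNF

Candidate keys: {ContainerID}, {CustomsCode, ETA}, {Destination, ETA, Origin}. Prime attributes: {ContainerID, CustomsCode, Destination, ETA, Origin}.
The left-hand side of every FD is a superkey, so BCNF is satisfied.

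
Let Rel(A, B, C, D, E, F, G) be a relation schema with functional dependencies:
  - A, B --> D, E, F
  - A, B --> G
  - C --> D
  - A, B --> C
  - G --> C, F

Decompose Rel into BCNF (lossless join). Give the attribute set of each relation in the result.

{A, B, E, G}; {C, D}; {C, F, G}

Candidate key of the original relation: {A, B}.
{A, B, C, D, E, F, G}: {C} determines {C, D} here but is not a superkey — split on C --> D, giving {C, D} and {A, B, C, E, F, G}.
{C, D} is in BCNF.
{A, B, C, E, F, G}: {G} determines {C, F, G} here but is not a superkey — split on G --> C, F, giving {C, F, G} and {A, B, E, G}.
{C, F, G} is in BCNF.
{A, B, E, G} is in BCNF.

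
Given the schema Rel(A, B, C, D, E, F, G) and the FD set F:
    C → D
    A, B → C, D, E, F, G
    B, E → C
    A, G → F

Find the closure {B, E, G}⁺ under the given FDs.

Start with {B, E, G}.
B, E → C applies; add {C} → now {B, C, E, G}.
C → D applies; add {D} → now {B, C, D, E, G}.
No further FD applies.

{B, C, D, E, G}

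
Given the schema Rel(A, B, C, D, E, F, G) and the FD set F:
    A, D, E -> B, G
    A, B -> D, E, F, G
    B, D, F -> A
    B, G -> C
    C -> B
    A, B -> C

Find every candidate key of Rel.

{A, B}, {A, C}, {A, D, E}, {B, D, F}, {C, D, F}

Closure of {A, B} is {A, B, C, D, E, F, G}, the whole schema; {A, B} is a candidate key.
Closure of {A, C} is {A, B, C, D, E, F, G}, the whole schema; {A, C} is a candidate key.
Closure of {A, D, E} is {A, B, C, D, E, F, G}, the whole schema; {A, D, E} is a candidate key.
Closure of {B, D, F} is {A, B, C, D, E, F, G}, the whole schema; {B, D, F} is a candidate key.
Closure of {C, D, F} is {A, B, C, D, E, F, G}, the whole schema; {C, D, F} is a candidate key.
No proper subset of any of these is a key, and no other minimal superkey exists.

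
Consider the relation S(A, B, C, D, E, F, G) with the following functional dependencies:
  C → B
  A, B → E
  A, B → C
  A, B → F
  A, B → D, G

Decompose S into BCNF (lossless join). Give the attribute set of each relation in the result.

Candidate keys of the original relation: {A, B}, {A, C}.
Within {A, B, C, D, E, F, G}: {C}⁺ ∩ {A, B, C, D, E, F, G} = {B, C}, not the whole set, so C → B violates BCNF; decompose into {B, C} and {A, C, D, E, F, G}.
{B, C} has no BCNF violation.
{A, C, D, E, F, G} has no BCNF violation.

{A, C, D, E, F, G}; {B, C}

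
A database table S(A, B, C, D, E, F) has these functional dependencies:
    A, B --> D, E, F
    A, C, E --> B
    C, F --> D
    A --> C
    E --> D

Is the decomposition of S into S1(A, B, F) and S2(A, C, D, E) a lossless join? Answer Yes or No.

No

Common attributes: {A}; their closure is {A, C}.
The closure covers neither S1 nor S2 entirely; the join is not lossless.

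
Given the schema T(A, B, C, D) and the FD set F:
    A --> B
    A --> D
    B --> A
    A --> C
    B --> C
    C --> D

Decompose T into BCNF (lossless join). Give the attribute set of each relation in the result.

Candidate keys of the original relation: {A}, {B}.
Within {A, B, C, D}: {C}⁺ ∩ {A, B, C, D} = {C, D}, not the whole set, so C --> D violates BCNF; decompose into {C, D} and {A, B, C}.
{C, D}: every determinant is a superkey — BCNF.
{A, B, C}: every determinant is a superkey — BCNF.

{A, B, C}; {C, D}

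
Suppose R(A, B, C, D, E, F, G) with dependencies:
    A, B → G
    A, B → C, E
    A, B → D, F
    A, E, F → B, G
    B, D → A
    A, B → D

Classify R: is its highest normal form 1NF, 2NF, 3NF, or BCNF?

BCNF

Candidate keys: {A, B}, {A, E, F}, {B, D}. Prime attributes: {A, B, D, E, F}.
Every FD has a superkey on the left, so the relation is in BCNF.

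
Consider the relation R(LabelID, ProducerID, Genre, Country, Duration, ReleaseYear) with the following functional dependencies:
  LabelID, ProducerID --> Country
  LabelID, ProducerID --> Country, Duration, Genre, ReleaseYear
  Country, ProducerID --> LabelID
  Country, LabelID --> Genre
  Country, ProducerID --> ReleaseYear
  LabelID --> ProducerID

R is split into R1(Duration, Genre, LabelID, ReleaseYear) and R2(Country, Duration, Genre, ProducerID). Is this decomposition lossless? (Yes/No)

No

The shared attributes are {Duration, Genre} and {Duration, Genre}⁺ = {Duration, Genre}.
The closure covers neither R1 nor R2 entirely; the join is not lossless.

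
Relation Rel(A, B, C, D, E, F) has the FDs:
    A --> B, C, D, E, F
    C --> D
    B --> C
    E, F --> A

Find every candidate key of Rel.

{A}, {E, F}

{A} is a candidate key since {A}⁺ = {A, B, C, D, E, F} covers every attribute.
{E, F} is a candidate key since {E, F}⁺ = {A, B, C, D, E, F} covers every attribute.
No proper subset of any of these is a key, and no other minimal superkey exists.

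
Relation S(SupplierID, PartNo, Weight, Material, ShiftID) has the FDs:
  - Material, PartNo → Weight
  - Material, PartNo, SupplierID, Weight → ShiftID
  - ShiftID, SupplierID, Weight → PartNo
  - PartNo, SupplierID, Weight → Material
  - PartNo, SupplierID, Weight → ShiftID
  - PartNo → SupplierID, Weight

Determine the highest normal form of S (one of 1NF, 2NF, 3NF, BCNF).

BCNF

Candidate keys: {PartNo}, {ShiftID, SupplierID, Weight}. Prime attributes: {PartNo, ShiftID, SupplierID, Weight}.
Every FD has a superkey on the left, so the relation is in BCNF.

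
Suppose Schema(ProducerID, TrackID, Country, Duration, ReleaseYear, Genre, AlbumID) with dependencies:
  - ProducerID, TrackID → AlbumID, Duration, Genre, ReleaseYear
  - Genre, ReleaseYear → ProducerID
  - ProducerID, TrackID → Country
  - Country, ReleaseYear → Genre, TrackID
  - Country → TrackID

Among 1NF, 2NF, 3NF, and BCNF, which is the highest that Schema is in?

Candidate keys: {Country, ProducerID}, {Country, ReleaseYear}, {Genre, ReleaseYear, TrackID}, {ProducerID, TrackID}. Prime attributes: {Country, Genre, ProducerID, ReleaseYear, TrackID}.
Genre, ReleaseYear → ProducerID: {Genre, ReleaseYear}⁺ = {Genre, ProducerID, ReleaseYear}, which is not all of the attributes, so the left side is not a superkey — BCNF is violated.
But every attribute on its right side ({ProducerID}) is prime, and the same holds for every other non-superkey FD, so 3NF still holds.

3NF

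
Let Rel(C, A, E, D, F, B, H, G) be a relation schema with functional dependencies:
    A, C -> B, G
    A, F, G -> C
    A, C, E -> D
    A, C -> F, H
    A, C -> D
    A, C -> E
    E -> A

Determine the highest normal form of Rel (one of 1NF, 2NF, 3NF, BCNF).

3NF

Candidate keys: {A, C}, {A, F, G}, {C, E}, {E, F, G}. Prime attributes: {A, C, E, F, G}.
E -> A: {E}⁺ = {A, E}, which is not all of the attributes, so the left side is not a superkey — BCNF is violated.
But every attribute on its right side ({A}) is prime, and the same holds for every other non-superkey FD, so 3NF still holds.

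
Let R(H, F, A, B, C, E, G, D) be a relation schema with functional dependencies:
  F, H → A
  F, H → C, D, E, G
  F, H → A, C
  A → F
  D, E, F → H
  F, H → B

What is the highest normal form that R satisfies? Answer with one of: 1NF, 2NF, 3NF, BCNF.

Candidate keys: {A, D, E}, {A, H}, {D, E, F}, {F, H}. Prime attributes: {A, D, E, F, H}.
A → F: {A}⁺ = {A, F}, which is not all of the attributes, so the left side is not a superkey — BCNF is violated.
But every attribute on its right side ({F}) is prime, and the same holds for every other non-superkey FD, so 3NF still holds.

3NF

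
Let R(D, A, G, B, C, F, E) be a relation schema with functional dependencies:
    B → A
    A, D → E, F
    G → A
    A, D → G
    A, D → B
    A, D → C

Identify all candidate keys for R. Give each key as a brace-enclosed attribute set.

{A, D}, {B, D}, {D, G}

{D} never appears on the right of any FD, so every key must include it.
{A, D}⁺ = {A, B, C, D, E, F, G} — all of the relation — so {A, D} is a candidate key.
{B, D}⁺ = {A, B, C, D, E, F, G} — all of the relation — so {B, D} is a candidate key.
{D, G}⁺ = {A, B, C, D, E, F, G} — all of the relation — so {D, G} is a candidate key.
No proper subset of any of these is a key, and no other minimal superkey exists.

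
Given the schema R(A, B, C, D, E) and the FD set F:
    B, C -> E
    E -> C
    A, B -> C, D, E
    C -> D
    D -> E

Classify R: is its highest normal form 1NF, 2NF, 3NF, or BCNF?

2NF

Candidate key: {A, B}. Prime attributes: {A, B}.
B, C -> E: {B, C}⁺ = {B, C, D, E}, which is not all of the attributes, so the left side is not a superkey — BCNF is violated.
Because {E} is non-prime and the left side of B, C -> E is not a superkey, the relation is not in 3NF.
Checking every proper subset of each key, none determines a non-prime attribute — 2NF is satisfied.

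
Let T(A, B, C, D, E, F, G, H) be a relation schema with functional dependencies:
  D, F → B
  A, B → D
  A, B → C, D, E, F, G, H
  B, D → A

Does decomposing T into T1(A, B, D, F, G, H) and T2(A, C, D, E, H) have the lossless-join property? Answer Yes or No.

No

T1 ∩ T2 = {A, D, H}; its closure under F is {A, D, H}.
The closure covers neither T1 nor T2 entirely; the join is not lossless.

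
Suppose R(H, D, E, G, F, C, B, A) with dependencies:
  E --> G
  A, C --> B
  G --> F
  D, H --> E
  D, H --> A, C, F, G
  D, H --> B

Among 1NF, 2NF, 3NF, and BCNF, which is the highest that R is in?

2NF

Candidate key: {D, H}. Prime attributes: {D, H}.
E --> G breaks BCNF: {E}⁺ = {E, F, G}, so {E} is not a superkey.
E --> G has non-prime {G} on the right and a non-superkey on the left, so 3NF fails.
Checking every proper subset of each key, none determines a non-prime attribute — 2NF is satisfied.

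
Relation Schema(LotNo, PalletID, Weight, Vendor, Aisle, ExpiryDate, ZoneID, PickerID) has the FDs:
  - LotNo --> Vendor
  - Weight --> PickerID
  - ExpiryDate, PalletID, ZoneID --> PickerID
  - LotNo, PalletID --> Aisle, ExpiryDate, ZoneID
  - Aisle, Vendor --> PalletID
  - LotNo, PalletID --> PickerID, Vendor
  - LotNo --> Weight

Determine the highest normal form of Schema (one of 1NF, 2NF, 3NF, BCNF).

1NF

Candidate keys: {Aisle, LotNo}, {LotNo, PalletID}. Prime attributes: {Aisle, LotNo, PalletID}.
LotNo --> Vendor: {LotNo}⁺ = {LotNo, PickerID, Vendor, Weight}, which is not all of the attributes, so the left side is not a superkey — BCNF is violated.
LotNo --> Vendor determines the non-prime attribute {Vendor} from a non-superkey — 3NF is violated.
Since {LotNo} ⊂ {Aisle, LotNo} and {LotNo}⁺ ⊇ {PickerID, Vendor, Weight} with {PickerID, Vendor, Weight} non-prime, there is a partial dependency; 2NF fails.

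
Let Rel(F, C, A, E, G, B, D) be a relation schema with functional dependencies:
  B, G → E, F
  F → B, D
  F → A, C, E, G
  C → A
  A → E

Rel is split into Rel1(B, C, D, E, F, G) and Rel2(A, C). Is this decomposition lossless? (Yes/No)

Yes

Rel1 ∩ Rel2 = {C}; its closure under F is {A, C, E}.
Rel2 is contained in that closure, so Rel1 ∩ Rel2 → Rel2 holds and the join is lossless.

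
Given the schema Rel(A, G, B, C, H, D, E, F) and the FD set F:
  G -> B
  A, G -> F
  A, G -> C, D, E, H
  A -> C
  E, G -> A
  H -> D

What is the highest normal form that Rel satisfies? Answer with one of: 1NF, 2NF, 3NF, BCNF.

Candidate keys: {A, G}, {E, G}. Prime attributes: {A, E, G}.
G -> B breaks BCNF: {G}⁺ = {B, G}, so {G} is not a superkey.
G -> B has non-prime {B} on the right and a non-superkey on the left, so 3NF fails.
Since {A} ⊂ {A, G} and {A}⁺ ⊇ {C} with {C} non-prime, there is a partial dependency; 2NF fails.

1NF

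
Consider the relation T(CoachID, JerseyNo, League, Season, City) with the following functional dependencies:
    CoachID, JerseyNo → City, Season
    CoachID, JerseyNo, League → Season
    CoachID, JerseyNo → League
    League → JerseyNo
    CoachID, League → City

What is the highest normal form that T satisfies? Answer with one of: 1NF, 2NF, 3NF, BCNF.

Candidate keys: {CoachID, JerseyNo}, {CoachID, League}. Prime attributes: {CoachID, JerseyNo, League}.
For League → JerseyNo we have {League}⁺ = {JerseyNo, League}; {League} is not a superkey, so BCNF fails.
Since {JerseyNo} ⊆ prime attributes and every other non-superkey FD also has a prime right side, the schema is in 3NF.

3NF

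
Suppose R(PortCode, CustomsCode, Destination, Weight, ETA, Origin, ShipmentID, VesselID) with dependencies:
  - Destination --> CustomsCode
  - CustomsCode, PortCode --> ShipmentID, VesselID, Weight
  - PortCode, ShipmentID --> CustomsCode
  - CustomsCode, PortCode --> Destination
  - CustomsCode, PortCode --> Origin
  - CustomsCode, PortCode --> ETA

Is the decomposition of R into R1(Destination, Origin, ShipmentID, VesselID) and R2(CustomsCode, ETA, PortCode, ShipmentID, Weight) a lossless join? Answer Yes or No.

No

Common attributes: {ShipmentID}; their closure is {ShipmentID}.
Neither R1 nor R2 is contained in that closure, so the decomposition is lossy.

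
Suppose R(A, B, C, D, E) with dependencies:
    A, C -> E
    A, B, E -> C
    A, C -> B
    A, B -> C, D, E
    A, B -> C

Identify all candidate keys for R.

{A} never appears on the right of any FD, so every key must include it.
Closure of {A, B} is {A, B, C, D, E}, the whole schema; {A, B} is a candidate key.
Closure of {A, C} is {A, B, C, D, E}, the whole schema; {A, C} is a candidate key.
Any other superkey properly contains one of these, so there are no further candidate keys.

{A, B}, {A, C}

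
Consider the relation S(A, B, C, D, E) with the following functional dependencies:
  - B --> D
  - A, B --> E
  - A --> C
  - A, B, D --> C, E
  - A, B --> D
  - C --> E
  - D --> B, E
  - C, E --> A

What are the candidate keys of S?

{A, B}, {A, D}, {B, C}, {C, D}

{A, B} is a candidate key since {A, B}⁺ = {A, B, C, D, E} covers every attribute.
{A, D} is a candidate key since {A, D}⁺ = {A, B, C, D, E} covers every attribute.
{B, C} is a candidate key since {B, C}⁺ = {A, B, C, D, E} covers every attribute.
{C, D} is a candidate key since {C, D}⁺ = {A, B, C, D, E} covers every attribute.
No proper subset of any of these is a key, and no other minimal superkey exists.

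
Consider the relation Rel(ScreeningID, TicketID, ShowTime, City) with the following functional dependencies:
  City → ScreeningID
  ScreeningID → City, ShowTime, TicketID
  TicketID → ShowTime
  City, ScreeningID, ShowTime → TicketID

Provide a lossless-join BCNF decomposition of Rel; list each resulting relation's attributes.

Candidate keys of the original relation: {City}, {ScreeningID}.
{City, ScreeningID, ShowTime, TicketID}: {TicketID} determines {ShowTime, TicketID} here but is not a superkey — split on TicketID → ShowTime, giving {ShowTime, TicketID} and {City, ScreeningID, TicketID}.
{ShowTime, TicketID} has no BCNF violation.
{City, ScreeningID, TicketID} has no BCNF violation.

{City, ScreeningID, TicketID}; {ShowTime, TicketID}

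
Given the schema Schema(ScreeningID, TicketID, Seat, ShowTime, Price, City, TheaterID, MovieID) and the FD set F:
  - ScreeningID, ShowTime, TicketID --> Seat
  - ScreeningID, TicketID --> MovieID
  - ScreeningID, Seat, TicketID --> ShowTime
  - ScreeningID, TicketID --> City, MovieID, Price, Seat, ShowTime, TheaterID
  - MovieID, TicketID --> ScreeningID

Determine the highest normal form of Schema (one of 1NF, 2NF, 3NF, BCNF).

Candidate keys: {MovieID, TicketID}, {ScreeningID, TicketID}. Prime attributes: {MovieID, ScreeningID, TicketID}.
Each dependency's left side is a superkey — BCNF holds.

BCNF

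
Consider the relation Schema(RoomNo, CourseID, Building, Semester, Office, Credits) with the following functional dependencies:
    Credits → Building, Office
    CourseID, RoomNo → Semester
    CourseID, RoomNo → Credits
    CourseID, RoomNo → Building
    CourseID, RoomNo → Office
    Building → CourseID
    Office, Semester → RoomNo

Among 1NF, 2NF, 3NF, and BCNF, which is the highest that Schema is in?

Candidate keys: {Building, Office, Semester}, {Building, RoomNo}, {CourseID, Office, Semester}, {CourseID, RoomNo}, {Credits, RoomNo}, {Credits, Semester}. Prime attributes: {Building, CourseID, Credits, Office, RoomNo, Semester}.
Credits → Building, Office breaks BCNF: {Credits}⁺ = {Building, CourseID, Credits, Office}, so {Credits} is not a superkey.
Its right-hand attributes {Building, Office} are all prime, as are those of every other non-superkey FD — the relation is in 3NF.

3NF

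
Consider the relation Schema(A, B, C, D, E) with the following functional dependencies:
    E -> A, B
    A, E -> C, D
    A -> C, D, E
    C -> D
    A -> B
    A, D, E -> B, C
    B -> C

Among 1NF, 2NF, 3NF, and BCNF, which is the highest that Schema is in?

Candidate keys: {A}, {E}. Prime attributes: {A, E}.
For C -> D we have {C}⁺ = {C, D}; {C} is not a superkey, so BCNF fails.
C -> D determines the non-prime attribute {D} from a non-superkey — 3NF is violated.
With only single-attribute keys there can be no partial dependency, so 2NF holds.

2NF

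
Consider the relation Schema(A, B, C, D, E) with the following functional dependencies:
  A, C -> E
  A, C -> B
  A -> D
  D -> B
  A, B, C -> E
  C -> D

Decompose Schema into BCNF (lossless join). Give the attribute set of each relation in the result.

{A, C, E}; {A, D}; {B, D}

Candidate key of the original relation: {A, C}.
Within {A, B, C, D, E}: {A}⁺ ∩ {A, B, C, D, E} = {A, B, D}, not the whole set, so A -> B, D violates BCNF; decompose into {A, B, D} and {A, C, E}.
Within {A, B, D}: {D}⁺ ∩ {A, B, D} = {B, D}, not the whole set, so D -> B violates BCNF; decompose into {B, D} and {A, D}.
{B, D} has no BCNF violation.
{A, D} has no BCNF violation.
{A, C, E} has no BCNF violation.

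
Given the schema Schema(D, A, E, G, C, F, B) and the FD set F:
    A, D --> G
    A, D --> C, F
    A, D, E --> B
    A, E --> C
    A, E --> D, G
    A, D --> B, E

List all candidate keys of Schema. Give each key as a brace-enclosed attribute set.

{A, D}, {A, E}

No FD produces {A}, so it must be in every candidate key.
{A, D} is a candidate key since {A, D}⁺ = {A, B, C, D, E, F, G} covers every attribute.
{A, E} is a candidate key since {A, E}⁺ = {A, B, C, D, E, F, G} covers every attribute.
No proper subset of any of these is a key, and no other minimal superkey exists.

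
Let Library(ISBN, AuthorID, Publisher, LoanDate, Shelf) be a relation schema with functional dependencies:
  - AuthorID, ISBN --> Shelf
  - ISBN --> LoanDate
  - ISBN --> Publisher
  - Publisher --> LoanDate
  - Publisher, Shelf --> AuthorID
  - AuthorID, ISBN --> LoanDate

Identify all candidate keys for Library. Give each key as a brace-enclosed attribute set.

{AuthorID, ISBN}, {ISBN, Shelf}

{ISBN} never appears on the right of any FD, so every key must include it.
{AuthorID, ISBN} is a candidate key since {AuthorID, ISBN}⁺ = {AuthorID, ISBN, LoanDate, Publisher, Shelf} covers every attribute.
{ISBN, Shelf} is a candidate key since {ISBN, Shelf}⁺ = {AuthorID, ISBN, LoanDate, Publisher, Shelf} covers every attribute.
No proper subset of any of these is a key, and no other minimal superkey exists.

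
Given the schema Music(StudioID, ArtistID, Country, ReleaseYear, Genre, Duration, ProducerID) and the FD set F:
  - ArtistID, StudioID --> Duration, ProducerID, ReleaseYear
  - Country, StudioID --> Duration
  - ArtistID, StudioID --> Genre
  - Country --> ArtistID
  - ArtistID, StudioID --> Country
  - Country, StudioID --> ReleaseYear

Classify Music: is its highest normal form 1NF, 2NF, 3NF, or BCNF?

Candidate keys: {ArtistID, StudioID}, {Country, StudioID}. Prime attributes: {ArtistID, Country, StudioID}.
For Country --> ArtistID we have {Country}⁺ = {ArtistID, Country}; {Country} is not a superkey, so BCNF fails.
Its right-hand attributes {ArtistID} are all prime, as are those of every other non-superkey FD — the relation is in 3NF.

3NF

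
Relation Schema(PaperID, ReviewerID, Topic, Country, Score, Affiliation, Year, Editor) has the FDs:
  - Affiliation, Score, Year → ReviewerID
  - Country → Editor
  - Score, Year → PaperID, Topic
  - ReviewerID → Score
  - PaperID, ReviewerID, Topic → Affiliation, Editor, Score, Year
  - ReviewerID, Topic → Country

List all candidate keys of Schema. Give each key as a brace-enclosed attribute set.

{Affiliation, Score, Year}, {PaperID, ReviewerID, Topic}, {ReviewerID, Year}

{ReviewerID, Year} is a candidate key since {ReviewerID, Year}⁺ = {Affiliation, Country, Editor, PaperID, ReviewerID, Score, Topic, Year} covers every attribute.
{Affiliation, Score, Year} is a candidate key since {Affiliation, Score, Year}⁺ = {Affiliation, Country, Editor, PaperID, ReviewerID, Score, Topic, Year} covers every attribute.
{PaperID, ReviewerID, Topic} is a candidate key since {PaperID, ReviewerID, Topic}⁺ = {Affiliation, Country, Editor, PaperID, ReviewerID, Score, Topic, Year} covers every attribute.
No proper subset of any of these is a key, and no other minimal superkey exists.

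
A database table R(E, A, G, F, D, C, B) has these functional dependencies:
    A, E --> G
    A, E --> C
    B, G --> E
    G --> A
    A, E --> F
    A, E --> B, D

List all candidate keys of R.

{A, E}⁺ = {A, B, C, D, E, F, G}, which is every attribute, so {A, E} is a candidate key.
{B, G}⁺ = {A, B, C, D, E, F, G}, which is every attribute, so {B, G} is a candidate key.
{E, G}⁺ = {A, B, C, D, E, F, G}, which is every attribute, so {E, G} is a candidate key.
These are minimal and exhaustive — every other superkey contains one of them.

{A, E}, {B, G}, {E, G}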